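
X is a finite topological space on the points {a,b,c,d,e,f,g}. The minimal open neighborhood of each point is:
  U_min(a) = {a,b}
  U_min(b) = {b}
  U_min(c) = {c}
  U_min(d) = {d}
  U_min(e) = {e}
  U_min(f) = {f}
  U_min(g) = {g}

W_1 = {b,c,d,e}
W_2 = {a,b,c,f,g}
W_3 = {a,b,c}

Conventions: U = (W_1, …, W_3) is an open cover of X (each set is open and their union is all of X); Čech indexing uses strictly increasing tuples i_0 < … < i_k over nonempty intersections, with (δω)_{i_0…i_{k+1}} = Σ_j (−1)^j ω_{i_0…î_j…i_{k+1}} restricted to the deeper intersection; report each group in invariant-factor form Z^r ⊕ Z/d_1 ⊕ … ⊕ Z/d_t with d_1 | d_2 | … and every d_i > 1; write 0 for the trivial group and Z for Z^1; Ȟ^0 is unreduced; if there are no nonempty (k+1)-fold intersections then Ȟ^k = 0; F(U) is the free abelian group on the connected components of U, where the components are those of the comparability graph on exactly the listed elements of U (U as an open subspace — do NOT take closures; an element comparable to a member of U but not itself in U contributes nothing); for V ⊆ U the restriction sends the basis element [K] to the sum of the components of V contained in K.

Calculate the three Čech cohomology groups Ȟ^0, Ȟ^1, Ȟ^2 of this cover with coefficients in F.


nerve of the cover:
  W12={b,c} W13={b,c} W23={a,b,c}
  W123={b,c}
components per intersection:
  W1: {b} {c} {d} {e}
  W2: {a,b} {c} {f} {g}
  W3: {a,b} {c}
  W12: {b} {c}
  W13: {b} {c}
  W23: {a,b} {c}
  W123: {b} {c}
C dims 10,6,2; δ0: rk 4, SNF 1^4; δ1: rk 2, SNF 1^2
Ȟ^0 = (10 − 4) − 0 = 6, so Ȟ^0 ≅ Z^6
Ȟ^1 = (6 − 2) − 4 = 0, so Ȟ^1 ≅ 0
Ȟ^2 = (2 − 0) − 2 = 0, so Ȟ^2 ≅ 0

Ȟ^0(U;F) ≅ Z^6; Ȟ^1(U;F) ≅ 0; Ȟ^2(U;F) ≅ 0


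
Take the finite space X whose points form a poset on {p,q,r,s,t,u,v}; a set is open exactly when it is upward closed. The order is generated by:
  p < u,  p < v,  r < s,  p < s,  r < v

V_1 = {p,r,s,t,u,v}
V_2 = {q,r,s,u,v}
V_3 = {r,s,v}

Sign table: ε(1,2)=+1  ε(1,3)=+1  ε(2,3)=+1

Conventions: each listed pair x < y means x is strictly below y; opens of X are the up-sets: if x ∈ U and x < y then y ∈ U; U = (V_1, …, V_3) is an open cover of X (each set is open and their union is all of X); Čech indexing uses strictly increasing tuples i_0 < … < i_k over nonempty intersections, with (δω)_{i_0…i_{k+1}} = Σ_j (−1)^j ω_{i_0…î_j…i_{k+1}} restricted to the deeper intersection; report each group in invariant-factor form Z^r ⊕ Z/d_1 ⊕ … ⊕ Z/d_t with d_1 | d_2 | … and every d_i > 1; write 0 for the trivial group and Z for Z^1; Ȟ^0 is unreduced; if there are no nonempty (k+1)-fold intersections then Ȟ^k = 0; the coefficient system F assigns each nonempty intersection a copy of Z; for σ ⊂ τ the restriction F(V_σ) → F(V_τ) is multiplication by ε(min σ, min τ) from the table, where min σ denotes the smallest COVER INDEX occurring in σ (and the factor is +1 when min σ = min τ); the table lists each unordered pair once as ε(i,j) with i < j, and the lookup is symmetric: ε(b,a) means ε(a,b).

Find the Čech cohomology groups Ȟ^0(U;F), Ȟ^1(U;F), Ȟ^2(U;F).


cover nerve:
  V12={r,s,u,v} V13={r,s,v} V23={r,s,v}
  V123={r,s,v}
C dims 3,3,1; δ0: rk 2, SNF 1^2; δ1: rk 1, SNF 1^1
Ȟ^0: (3−2)−0=1 ⇒ Z
Ȟ^1: (3−1)−2=0 ⇒ 0
Ȟ^2: (1−0)−1=0 ⇒ 0

Ȟ^0 = Z; Ȟ^1 = 0; Ȟ^2 = 0


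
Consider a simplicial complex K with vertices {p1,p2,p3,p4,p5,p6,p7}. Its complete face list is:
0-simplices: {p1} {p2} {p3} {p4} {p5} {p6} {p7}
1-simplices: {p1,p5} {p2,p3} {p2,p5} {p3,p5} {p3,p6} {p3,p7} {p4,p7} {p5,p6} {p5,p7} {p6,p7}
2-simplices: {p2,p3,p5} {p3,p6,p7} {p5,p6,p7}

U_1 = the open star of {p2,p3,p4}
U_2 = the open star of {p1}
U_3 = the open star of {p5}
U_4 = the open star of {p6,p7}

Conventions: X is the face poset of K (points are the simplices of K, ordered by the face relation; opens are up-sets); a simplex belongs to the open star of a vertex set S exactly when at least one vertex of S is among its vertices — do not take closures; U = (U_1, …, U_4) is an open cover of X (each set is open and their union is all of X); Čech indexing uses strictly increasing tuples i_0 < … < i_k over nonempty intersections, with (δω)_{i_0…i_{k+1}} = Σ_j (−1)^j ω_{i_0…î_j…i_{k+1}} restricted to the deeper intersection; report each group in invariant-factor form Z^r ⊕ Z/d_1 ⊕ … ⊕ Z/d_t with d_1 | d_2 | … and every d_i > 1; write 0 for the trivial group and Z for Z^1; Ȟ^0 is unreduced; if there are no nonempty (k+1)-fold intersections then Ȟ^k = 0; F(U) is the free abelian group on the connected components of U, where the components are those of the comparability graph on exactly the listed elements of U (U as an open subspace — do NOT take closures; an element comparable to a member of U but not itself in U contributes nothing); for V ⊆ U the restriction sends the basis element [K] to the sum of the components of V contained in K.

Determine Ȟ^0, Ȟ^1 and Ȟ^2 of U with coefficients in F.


Ȟ^0 ≅ Z, Ȟ^1 ≅ Z, Ȟ^2 ≅ 0

cover nerve:
  U1={{p2},{p3},{p4},{p2,p3},{p2,p5},{p3,p5},{p3,p6},{p3,p7},{p4,p7},{p2,p3,p5},{p3,p6,p7}} U2={{p1},{p1,p5}} U3={{p5},{p1,p5},{p2,p5},{p3,p5},{p5,p6},{p5,p7},{p2,p3,p5},{p5,p6,p7}} U4={{p6},{p7},{p3,p6},{p3,p7},{p4,p7},{p5,p6},{p5,p7},{p6,p7},{p3,p6,p7},{p5,p6,p7}}
  U13={{p2,p5},{p3,p5},{p2,p3,p5}} U14={{p3,p6},{p3,p7},{p4,p7},{p3,p6,p7}} U23={{p1,p5}} U34={{p5,p6},{p5,p7},{p5,p6,p7}}
components per intersection:
  U1: {{p2},{p3},{p2,p3},{p2,p5},{p3,p5},{p3,p6},{p3,p7},{p2,p3,p5},{p3,p6,p7}} {{p4},{p4,p7}}
  U2: {{p1},{p1,p5}}
  U3: {{p5},{p1,p5},{p2,p5},{p3,p5},{p5,p6},{p5,p7},{p2,p3,p5},{p5,p6,p7}}
  U4: {{p6},{p7},{p3,p6},{p3,p7},{p4,p7},{p5,p6},{p5,p7},{p6,p7},{p3,p6,p7},{p5,p6,p7}}
  U13: {{p2,p5},{p3,p5},{p2,p3,p5}}
  U14: {{p3,p6},{p3,p7},{p3,p6,p7}} {{p4,p7}}
  U23: {{p1,p5}}
  U34: {{p5,p6},{p5,p7},{p5,p6,p7}}
C dims 5,5; δ0: rk 4, SNF 1^4
Ȟ^0: (5−4)−0=1 ⇒ Z
Ȟ^1: (5−0)−4=1 ⇒ Z
Ȟ^2: (0−0)−0=0 ⇒ 0


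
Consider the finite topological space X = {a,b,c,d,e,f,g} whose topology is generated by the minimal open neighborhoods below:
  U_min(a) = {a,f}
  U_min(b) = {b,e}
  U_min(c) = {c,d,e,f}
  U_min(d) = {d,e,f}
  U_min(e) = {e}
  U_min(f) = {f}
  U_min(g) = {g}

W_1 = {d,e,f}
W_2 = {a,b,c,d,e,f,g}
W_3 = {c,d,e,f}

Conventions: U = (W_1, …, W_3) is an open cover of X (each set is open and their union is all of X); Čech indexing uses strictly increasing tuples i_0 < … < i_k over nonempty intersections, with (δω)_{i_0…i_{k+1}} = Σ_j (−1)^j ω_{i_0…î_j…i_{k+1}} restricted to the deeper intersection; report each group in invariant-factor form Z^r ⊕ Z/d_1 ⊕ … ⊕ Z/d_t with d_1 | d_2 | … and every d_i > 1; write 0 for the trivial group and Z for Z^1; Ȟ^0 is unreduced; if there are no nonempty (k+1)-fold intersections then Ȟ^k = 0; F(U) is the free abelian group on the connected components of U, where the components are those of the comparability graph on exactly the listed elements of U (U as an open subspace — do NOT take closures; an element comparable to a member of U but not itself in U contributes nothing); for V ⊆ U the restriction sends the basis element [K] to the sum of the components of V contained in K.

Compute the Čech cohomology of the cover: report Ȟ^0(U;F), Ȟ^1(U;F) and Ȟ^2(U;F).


nerve of the cover:
  W12={d,e,f} W13={d,e,f} W23={c,d,e,f}
  W123={d,e,f}
components per intersection:
  W1: {d,e,f}
  W2: {a,b,c,d,e,f} {g}
  W3: {c,d,e,f}
  W12: {d,e,f}
  W13: {d,e,f}
  W23: {c,d,e,f}
  W123: {d,e,f}
C dims 4,3,1; δ0: rk 2, SNF 1^2; δ1: rk 1, SNF 1^1
Ȟ^0 = (4 − 2) − 0 = 2, so Ȟ^0 ≅ Z^2
Ȟ^1 = (3 − 1) − 2 = 0, so Ȟ^1 ≅ 0
Ȟ^2 = (1 − 0) − 1 = 0, so Ȟ^2 ≅ 0

Ȟ^0 = Z^2; Ȟ^1 = 0; Ȟ^2 = 0


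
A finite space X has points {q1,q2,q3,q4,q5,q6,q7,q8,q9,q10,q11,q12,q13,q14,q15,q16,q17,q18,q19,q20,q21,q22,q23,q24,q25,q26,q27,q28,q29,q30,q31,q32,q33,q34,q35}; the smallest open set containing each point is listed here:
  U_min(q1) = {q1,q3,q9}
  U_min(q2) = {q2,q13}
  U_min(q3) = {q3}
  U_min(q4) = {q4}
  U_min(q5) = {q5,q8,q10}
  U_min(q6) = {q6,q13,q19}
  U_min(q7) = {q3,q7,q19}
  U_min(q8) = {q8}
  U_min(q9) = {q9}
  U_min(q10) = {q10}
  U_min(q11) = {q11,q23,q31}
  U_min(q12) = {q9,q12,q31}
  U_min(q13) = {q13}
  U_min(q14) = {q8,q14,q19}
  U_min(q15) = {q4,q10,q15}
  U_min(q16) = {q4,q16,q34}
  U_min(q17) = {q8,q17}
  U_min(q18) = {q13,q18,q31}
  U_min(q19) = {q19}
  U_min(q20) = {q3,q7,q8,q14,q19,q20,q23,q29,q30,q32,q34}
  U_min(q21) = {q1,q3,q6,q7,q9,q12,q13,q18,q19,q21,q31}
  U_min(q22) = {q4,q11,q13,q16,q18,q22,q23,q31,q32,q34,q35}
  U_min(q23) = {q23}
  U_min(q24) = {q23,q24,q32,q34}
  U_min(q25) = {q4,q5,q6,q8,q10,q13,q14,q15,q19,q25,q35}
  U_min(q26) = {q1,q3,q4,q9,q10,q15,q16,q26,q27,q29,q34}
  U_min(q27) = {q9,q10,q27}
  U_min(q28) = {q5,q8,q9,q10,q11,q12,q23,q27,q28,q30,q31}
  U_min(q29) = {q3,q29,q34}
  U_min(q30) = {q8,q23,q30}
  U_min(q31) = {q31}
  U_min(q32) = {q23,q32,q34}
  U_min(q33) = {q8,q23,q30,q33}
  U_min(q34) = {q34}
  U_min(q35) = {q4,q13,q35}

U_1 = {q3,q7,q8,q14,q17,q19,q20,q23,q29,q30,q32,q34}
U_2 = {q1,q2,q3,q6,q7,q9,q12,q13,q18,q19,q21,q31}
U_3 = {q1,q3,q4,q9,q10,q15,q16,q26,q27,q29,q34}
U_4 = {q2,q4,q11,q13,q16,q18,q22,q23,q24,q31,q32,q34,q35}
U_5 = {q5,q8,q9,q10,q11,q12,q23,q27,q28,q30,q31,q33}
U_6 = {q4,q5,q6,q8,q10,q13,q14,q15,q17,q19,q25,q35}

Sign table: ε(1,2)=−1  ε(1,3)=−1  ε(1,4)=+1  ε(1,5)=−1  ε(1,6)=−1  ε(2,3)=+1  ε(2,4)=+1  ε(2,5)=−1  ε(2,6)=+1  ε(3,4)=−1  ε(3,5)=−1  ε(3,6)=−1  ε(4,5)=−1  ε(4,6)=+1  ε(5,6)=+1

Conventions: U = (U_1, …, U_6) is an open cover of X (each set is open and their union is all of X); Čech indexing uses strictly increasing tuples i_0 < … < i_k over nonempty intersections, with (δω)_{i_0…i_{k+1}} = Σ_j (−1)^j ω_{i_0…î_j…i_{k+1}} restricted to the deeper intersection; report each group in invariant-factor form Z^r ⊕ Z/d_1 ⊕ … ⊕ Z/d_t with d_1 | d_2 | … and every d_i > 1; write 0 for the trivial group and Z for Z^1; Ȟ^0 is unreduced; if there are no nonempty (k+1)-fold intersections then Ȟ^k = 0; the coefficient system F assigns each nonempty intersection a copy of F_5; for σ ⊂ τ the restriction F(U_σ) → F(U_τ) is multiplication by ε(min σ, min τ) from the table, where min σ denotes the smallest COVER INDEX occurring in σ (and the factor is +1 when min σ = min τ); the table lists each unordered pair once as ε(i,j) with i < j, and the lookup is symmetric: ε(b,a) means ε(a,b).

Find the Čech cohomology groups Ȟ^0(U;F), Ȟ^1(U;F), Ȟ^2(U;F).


Ȟ^0 = 0,  Ȟ^1 = 0,  Ȟ^2 = Z/5

nerve of the cover:
  U12={q3,q7,q19} U13={q3,q29,q34} U14={q23,q32,q34} U15={q8,q23,q30} U16={q8,q14,q17,q19} U23={q1,q3,q9} U24={q2,q13,q18,q31} U25={q9,q12,q31} U26={q6,q13,q19} U34={q4,q16,q34} U35={q9,q10,q27} U36={q4,q10,q15} U45={q11,q23,q31} U46={q4,q13,q35} U56={q5,q8,q10}
  U123={q3} U126={q19} U134={q34} U145={q23} U156={q8} U235={q9} U245={q31} U246={q13} U346={q4} U356={q10}
C dims 6,15,10; δ0: rk_F5 6; δ1: rk_F5 9
Ȟ^0 = (6 − 6) − 0 = 0, so Ȟ^0 ≅ 0
Ȟ^1 = (15 − 9) − 6 = 0, so Ȟ^1 ≅ 0
Ȟ^2 = (10 − 0) − 9 = 1, so Ȟ^2 ≅ Z/5


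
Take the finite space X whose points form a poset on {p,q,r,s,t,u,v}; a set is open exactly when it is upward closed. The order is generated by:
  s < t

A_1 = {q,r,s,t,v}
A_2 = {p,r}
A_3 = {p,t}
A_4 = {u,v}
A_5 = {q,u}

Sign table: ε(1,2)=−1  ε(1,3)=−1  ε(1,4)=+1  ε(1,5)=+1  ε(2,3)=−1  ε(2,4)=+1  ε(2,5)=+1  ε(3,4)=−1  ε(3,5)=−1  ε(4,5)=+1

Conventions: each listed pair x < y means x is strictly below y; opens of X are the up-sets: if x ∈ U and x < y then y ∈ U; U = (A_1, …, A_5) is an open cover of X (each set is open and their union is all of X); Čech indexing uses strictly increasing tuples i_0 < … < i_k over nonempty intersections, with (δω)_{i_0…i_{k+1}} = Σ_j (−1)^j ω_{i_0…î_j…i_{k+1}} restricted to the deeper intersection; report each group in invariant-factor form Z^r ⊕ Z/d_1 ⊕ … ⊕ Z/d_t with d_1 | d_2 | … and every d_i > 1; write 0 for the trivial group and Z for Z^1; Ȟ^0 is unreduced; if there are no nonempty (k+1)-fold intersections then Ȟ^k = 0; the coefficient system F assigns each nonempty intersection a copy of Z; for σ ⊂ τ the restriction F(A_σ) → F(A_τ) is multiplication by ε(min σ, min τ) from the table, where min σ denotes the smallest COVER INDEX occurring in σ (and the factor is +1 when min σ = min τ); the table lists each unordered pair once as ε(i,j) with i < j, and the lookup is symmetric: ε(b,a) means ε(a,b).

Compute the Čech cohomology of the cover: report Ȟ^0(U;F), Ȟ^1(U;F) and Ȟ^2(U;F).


nerve of the cover:
  A12={r} A13={t} A14={v} A15={q} A23={p} A45={u}
C dims 5,6; δ0: rk 5, SNF 1^4·2
Ȟ^0 = (5 − 5) − 0 = 0, so Ȟ^0 ≅ 0
Ȟ^1 = (6 − 0) − 5 = 1 plus torsion [2], so Ȟ^1 ≅ Z ⊕ Z/2
Ȟ^2 = (0 − 0) − 0 = 0, so Ȟ^2 ≅ 0

Ȟ^0 = 0, Ȟ^1 = Z ⊕ Z/2 and Ȟ^2 = 0


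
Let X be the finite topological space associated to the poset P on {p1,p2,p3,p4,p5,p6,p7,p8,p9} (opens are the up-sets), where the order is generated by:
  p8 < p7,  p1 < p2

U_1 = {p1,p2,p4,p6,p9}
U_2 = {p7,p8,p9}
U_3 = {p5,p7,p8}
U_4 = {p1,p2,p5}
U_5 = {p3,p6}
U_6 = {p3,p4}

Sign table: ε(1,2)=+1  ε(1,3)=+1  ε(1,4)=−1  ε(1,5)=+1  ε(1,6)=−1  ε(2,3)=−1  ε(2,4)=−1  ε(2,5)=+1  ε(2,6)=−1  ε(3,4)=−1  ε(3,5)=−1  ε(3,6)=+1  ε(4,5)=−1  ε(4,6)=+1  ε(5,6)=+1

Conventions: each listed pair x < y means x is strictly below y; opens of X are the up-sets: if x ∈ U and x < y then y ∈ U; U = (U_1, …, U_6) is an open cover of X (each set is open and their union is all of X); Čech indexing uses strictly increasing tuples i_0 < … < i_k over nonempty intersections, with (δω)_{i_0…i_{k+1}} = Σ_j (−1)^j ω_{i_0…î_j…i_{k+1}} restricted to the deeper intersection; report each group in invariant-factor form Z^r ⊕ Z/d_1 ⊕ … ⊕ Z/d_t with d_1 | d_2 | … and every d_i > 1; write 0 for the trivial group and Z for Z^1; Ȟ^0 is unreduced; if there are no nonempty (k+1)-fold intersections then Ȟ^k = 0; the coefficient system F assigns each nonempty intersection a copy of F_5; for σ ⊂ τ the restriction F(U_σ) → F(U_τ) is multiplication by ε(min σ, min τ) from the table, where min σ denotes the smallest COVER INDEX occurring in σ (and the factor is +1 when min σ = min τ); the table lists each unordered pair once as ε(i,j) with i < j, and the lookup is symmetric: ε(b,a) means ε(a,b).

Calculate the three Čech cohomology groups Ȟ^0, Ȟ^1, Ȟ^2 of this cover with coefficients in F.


Ȟ^0(U;F) ≅ 0; Ȟ^1(U;F) ≅ Z/5; Ȟ^2(U;F) ≅ 0

intersection data:
  U12={p9} U14={p1,p2} U15={p6} U16={p4} U23={p7,p8} U34={p5} U56={p3}
C dims 6,7; δ0: rk_F5 6
Ȟ^0 = (6 − 6) − 0 = 0, so Ȟ^0 ≅ 0
Ȟ^1 = (7 − 0) − 6 = 1, so Ȟ^1 ≅ Z/5
Ȟ^2 = (0 − 0) − 0 = 0, so Ȟ^2 ≅ 0


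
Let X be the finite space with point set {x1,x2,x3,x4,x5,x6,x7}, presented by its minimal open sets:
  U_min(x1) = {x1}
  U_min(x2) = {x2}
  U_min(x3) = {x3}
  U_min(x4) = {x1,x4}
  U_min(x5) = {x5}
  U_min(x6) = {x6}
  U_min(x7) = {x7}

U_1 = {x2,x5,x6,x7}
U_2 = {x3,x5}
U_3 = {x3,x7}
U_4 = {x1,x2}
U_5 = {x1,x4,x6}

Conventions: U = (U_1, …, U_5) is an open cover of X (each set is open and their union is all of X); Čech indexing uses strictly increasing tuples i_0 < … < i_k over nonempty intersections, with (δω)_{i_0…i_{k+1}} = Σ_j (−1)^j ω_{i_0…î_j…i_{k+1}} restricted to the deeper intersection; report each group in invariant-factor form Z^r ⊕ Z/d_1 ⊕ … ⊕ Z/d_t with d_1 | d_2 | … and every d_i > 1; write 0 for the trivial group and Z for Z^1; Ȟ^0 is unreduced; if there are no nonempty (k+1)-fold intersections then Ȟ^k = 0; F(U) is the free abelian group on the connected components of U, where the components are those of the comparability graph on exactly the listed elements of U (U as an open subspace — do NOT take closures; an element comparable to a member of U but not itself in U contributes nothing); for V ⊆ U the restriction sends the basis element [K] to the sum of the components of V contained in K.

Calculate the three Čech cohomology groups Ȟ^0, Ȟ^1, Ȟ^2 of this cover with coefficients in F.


nonempty intersections:
  U12={x5} U13={x7} U14={x2} U15={x6} U23={x3} U45={x1}
components per intersection:
  U1: {x2} {x5} {x6} {x7}
  U2: {x3} {x5}
  U3: {x3} {x7}
  U4: {x1} {x2}
  U5: {x1,x4} {x6}
  U12: {x5}
  U13: {x7}
  U14: {x2}
  U15: {x6}
  U23: {x3}
  U45: {x1}
C dims 12,6; δ0: rk 6, SNF 1^6
Ȟ^0: (12−6)−0=6 ⇒ Z^6
Ȟ^1: (6−0)−6=0 ⇒ 0
Ȟ^2: (0−0)−0=0 ⇒ 0

Ȟ^0 ≅ Z^6, Ȟ^1 ≅ 0, Ȟ^2 ≅ 0


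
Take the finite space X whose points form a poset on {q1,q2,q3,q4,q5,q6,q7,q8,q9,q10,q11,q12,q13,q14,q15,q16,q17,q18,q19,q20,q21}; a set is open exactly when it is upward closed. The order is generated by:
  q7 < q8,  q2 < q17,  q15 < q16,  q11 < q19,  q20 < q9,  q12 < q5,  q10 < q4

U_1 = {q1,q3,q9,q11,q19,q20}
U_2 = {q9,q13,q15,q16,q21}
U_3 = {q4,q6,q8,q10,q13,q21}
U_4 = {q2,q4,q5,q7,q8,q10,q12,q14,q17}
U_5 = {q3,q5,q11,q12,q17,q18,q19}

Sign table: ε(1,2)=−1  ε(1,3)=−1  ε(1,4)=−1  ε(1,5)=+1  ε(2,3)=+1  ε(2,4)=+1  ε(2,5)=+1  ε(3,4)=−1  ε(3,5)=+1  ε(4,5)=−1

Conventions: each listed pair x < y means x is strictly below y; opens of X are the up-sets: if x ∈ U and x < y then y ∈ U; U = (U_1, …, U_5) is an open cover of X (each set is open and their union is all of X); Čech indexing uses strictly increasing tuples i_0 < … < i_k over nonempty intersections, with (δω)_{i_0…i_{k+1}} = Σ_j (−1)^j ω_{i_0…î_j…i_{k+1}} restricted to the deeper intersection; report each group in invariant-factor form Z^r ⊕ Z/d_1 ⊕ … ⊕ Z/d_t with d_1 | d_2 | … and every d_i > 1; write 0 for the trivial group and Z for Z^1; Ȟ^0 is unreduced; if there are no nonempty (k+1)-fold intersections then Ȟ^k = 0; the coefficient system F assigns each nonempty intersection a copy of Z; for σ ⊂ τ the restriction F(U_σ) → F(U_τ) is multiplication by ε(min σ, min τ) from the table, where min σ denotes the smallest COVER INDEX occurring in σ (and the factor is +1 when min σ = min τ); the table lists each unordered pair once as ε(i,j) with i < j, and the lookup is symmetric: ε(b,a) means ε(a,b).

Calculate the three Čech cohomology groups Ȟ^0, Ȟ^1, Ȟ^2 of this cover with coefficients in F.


Ȟ^0 ≅ 0, Ȟ^1 ≅ Z/2, Ȟ^2 ≅ 0

nerve of the cover:
  U12={q9} U15={q3,q11,q19} U23={q13,q21} U34={q4,q8,q10} U45={q5,q12,q17}
C dims 5,5; δ0: rk 5, SNF 1^4·2
Ȟ^0 = (5 − 5) − 0 = 0, so Ȟ^0 ≅ 0
Ȟ^1 = (5 − 0) − 5 = 0 plus torsion [2], so Ȟ^1 ≅ Z/2
Ȟ^2 = (0 − 0) − 0 = 0, so Ȟ^2 ≅ 0


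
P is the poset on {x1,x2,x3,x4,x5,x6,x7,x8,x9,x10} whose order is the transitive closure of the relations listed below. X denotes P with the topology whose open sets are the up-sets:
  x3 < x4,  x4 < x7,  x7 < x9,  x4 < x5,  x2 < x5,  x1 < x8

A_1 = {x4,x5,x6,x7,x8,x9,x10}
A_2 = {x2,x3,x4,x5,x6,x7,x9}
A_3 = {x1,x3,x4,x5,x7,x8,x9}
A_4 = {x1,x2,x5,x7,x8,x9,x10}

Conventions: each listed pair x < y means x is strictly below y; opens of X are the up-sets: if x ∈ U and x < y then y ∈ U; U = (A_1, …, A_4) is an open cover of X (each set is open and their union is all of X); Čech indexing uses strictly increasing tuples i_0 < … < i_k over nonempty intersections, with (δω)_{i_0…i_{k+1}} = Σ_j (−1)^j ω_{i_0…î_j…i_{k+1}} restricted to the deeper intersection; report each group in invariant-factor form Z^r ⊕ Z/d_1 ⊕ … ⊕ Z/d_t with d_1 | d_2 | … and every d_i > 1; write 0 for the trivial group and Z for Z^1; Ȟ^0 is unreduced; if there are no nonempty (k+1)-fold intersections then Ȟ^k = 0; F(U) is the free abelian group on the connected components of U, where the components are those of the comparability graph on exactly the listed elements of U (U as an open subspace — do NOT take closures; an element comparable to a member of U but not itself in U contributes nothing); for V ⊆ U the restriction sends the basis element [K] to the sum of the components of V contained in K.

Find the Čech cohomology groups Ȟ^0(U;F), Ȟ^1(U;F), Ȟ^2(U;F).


nonempty intersections:
  A12={x4,x5,x6,x7,x9} A13={x4,x5,x7,x8,x9} A14={x5,x7,x8,x9,x10} A23={x3,x4,x5,x7,x9} A24={x2,x5,x7,x9} A34={x1,x5,x7,x8,x9}
  A123={x4,x5,x7,x9} A124={x5,x7,x9} A134={x5,x7,x8,x9} A234={x5,x7,x9}
  A1234={x5,x7,x9}
components per intersection:
  A1: {x4,x5,x7,x9} {x6} {x8} {x10}
  A2: {x2,x3,x4,x5,x7,x9} {x6}
  A3: {x1,x8} {x3,x4,x5,x7,x9}
  A4: {x1,x8} {x2,x5} {x7,x9} {x10}
  A12: {x4,x5,x7,x9} {x6}
  A13: {x4,x5,x7,x9} {x8}
  A14: {x5} {x7,x9} {x8} {x10}
  A23: {x3,x4,x5,x7,x9}
  A24: {x2,x5} {x7,x9}
  A34: {x1,x8} {x5} {x7,x9}
  A123: {x4,x5,x7,x9}
  A124: {x5} {x7,x9}
  A134: {x5} {x7,x9} {x8}
  A234: {x5} {x7,x9}
  A1234: {x5} {x7,x9}
C dims 12,14,8,2; δ0: rk 8, SNF 1^8; δ1: rk 6, SNF 1^6; δ2: rk 2, SNF 1^2
Ȟ^0: (12−8)−0=4 ⇒ Z^4
Ȟ^1: (14−6)−8=0 ⇒ 0
Ȟ^2: (8−2)−6=0 ⇒ 0

Ȟ^0 ≅ Z^4; Ȟ^1 ≅ 0; Ȟ^2 ≅ 0


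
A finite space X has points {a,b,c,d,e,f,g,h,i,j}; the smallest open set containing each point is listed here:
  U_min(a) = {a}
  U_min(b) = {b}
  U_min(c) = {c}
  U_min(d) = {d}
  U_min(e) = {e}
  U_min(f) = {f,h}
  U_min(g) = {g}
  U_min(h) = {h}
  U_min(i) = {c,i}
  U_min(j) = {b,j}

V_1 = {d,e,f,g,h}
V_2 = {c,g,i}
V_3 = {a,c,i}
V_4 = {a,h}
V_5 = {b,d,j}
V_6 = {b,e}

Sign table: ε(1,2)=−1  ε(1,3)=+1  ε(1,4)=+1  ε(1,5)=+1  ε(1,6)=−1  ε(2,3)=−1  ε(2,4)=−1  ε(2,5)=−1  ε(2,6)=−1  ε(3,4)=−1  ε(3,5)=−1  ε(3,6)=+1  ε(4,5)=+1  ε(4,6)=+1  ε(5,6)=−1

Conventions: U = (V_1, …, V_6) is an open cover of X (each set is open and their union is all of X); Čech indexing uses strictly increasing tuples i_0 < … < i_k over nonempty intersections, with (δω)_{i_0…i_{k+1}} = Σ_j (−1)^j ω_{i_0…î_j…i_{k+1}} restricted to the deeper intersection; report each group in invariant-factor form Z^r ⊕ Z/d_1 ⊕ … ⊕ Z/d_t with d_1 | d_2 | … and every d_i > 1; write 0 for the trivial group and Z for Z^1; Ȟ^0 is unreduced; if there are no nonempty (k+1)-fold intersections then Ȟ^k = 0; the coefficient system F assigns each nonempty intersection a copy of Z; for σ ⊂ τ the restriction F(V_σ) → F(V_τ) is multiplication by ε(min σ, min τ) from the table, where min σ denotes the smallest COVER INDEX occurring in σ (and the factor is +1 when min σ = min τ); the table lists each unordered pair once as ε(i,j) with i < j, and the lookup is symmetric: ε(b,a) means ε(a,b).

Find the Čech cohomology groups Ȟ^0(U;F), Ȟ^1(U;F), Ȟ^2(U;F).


nonempty overlaps:
  V12={g} V14={h} V15={d} V16={e} V23={c,i} V34={a} V56={b}
C dims 6,7; δ0: rk 6, SNF 1^5·2
degree 0: 6−6−0 = 0 → Ȟ^0 ≅ 0
degree 1: 7−0−6 = 1 plus torsion [2] → Ȟ^1 ≅ Z ⊕ Z/2
degree 2: 0−0−0 = 0 → Ȟ^2 ≅ 0

Ȟ^0 ≅ 0,  Ȟ^1 ≅ Z ⊕ Z/2,  Ȟ^2 ≅ 0


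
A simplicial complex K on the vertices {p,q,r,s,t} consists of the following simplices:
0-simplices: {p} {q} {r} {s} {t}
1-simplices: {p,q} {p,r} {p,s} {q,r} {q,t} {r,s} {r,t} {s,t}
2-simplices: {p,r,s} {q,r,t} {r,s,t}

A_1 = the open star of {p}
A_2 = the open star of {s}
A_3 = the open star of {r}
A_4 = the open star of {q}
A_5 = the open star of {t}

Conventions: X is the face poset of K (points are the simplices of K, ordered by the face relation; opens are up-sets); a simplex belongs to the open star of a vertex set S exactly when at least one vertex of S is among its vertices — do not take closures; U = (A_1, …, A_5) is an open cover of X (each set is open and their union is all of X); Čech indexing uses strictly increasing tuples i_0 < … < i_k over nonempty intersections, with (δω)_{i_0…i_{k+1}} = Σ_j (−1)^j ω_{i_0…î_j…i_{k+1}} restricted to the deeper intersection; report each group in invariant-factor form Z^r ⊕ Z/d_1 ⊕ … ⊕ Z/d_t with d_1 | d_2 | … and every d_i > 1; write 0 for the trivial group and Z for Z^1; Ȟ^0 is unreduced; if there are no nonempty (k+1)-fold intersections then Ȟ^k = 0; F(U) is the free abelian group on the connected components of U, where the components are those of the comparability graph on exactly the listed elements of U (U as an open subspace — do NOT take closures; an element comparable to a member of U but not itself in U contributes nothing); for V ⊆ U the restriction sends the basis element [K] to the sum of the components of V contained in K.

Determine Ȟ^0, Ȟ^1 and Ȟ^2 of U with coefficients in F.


Ȟ^0 ≅ Z,  Ȟ^1 ≅ Z,  Ȟ^2 ≅ 0

cover nerve:
  A1={{p},{p,q},{p,r},{p,s},{p,r,s}} A2={{s},{p,s},{r,s},{s,t},{p,r,s},{r,s,t}} A3={{r},{p,r},{q,r},{r,s},{r,t},{p,r,s},{q,r,t},{r,s,t}} A4={{q},{p,q},{q,r},{q,t},{q,r,t}} A5={{t},{q,t},{r,t},{s,t},{q,r,t},{r,s,t}}
  A12={{p,s},{p,r,s}} A13={{p,r},{p,r,s}} A14={{p,q}} A23={{r,s},{p,r,s},{r,s,t}} A25={{s,t},{r,s,t}} A34={{q,r},{q,r,t}} A35={{r,t},{q,r,t},{r,s,t}} A45={{q,t},{q,r,t}}
  A123={{p,r,s}} A235={{r,s,t}} A345={{q,r,t}}
components per intersection:
  A1: {{p},{p,q},{p,r},{p,s},{p,r,s}}
  A2: {{s},{p,s},{r,s},{s,t},{p,r,s},{r,s,t}}
  A3: {{r},{p,r},{q,r},{r,s},{r,t},{p,r,s},{q,r,t},{r,s,t}}
  A4: {{q},{p,q},{q,r},{q,t},{q,r,t}}
  A5: {{t},{q,t},{r,t},{s,t},{q,r,t},{r,s,t}}
  A12: {{p,s},{p,r,s}}
  A13: {{p,r},{p,r,s}}
  A14: {{p,q}}
  A23: {{r,s},{p,r,s},{r,s,t}}
  A25: {{s,t},{r,s,t}}
  A34: {{q,r},{q,r,t}}
  A35: {{r,t},{q,r,t},{r,s,t}}
  A45: {{q,t},{q,r,t}}
  A123: {{p,r,s}}
  A235: {{r,s,t}}
  A345: {{q,r,t}}
C dims 5,8,3; δ0: rk 4, SNF 1^4; δ1: rk 3, SNF 1^3
Ȟ^0: (5−4)−0=1 ⇒ Z
Ȟ^1: (8−3)−4=1 ⇒ Z
Ȟ^2: (3−0)−3=0 ⇒ 0


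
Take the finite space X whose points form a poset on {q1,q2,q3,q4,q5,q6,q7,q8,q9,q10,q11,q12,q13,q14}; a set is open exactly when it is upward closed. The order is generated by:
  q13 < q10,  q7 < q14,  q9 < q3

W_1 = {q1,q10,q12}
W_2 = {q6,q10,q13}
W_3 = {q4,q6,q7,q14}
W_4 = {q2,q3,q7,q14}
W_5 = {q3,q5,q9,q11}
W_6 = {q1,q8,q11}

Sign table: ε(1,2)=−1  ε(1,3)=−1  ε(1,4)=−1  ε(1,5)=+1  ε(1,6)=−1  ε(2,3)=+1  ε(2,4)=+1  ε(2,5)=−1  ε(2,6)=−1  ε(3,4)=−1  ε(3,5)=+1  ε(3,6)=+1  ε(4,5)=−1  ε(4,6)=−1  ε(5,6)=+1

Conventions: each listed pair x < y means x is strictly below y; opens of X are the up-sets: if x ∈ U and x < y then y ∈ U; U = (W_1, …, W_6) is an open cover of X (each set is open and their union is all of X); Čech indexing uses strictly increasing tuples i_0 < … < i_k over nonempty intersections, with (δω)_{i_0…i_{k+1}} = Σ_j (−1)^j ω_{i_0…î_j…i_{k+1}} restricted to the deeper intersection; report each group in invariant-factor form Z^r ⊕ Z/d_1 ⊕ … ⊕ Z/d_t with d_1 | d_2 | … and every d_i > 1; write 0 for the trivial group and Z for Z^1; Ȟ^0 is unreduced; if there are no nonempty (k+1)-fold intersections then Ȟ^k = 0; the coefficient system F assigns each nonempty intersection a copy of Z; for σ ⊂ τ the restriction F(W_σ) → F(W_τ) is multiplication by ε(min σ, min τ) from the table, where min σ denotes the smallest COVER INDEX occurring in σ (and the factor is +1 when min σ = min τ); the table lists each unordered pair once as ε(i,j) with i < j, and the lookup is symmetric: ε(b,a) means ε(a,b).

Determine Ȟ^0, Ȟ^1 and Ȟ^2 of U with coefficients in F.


Ȟ^0(U;F) ≅ Z, Ȟ^1(U;F) ≅ Z and Ȟ^2(U;F) ≅ 0

nerve of the cover:
  W12={q10} W16={q1} W23={q6} W34={q7,q14} W45={q3} W56={q11}
C dims 6,6; δ0: rk 5, SNF 1^5
Ȟ^0 = (6 − 5) − 0 = 1, so Ȟ^0 ≅ Z
Ȟ^1 = (6 − 0) − 5 = 1, so Ȟ^1 ≅ Z
Ȟ^2 = (0 − 0) − 0 = 0, so Ȟ^2 ≅ 0


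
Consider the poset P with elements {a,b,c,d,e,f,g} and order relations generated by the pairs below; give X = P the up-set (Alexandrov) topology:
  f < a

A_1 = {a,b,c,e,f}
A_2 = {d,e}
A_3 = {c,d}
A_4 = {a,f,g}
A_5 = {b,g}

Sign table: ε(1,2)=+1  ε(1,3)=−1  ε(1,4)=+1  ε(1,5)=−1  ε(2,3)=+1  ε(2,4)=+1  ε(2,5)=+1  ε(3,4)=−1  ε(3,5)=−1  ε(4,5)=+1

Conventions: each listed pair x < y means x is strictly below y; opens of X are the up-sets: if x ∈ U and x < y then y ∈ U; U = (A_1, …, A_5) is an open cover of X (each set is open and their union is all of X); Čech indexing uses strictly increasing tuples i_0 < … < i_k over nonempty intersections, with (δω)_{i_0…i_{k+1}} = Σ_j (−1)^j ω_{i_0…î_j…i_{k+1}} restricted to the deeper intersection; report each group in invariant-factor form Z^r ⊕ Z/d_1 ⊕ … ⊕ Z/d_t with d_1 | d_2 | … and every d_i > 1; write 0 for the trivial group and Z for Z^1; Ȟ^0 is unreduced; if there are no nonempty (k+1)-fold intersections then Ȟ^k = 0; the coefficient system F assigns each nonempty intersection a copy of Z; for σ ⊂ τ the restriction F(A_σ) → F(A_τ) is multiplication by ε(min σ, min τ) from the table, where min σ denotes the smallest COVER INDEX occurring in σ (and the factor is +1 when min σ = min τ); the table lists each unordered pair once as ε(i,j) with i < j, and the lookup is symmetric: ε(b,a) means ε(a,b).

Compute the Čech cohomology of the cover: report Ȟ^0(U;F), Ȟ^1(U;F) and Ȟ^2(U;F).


nonempty intersections:
  A12={e} A13={c} A14={a,f} A15={b} A23={d} A45={g}
C dims 5,6; δ0: rk 5, SNF 1^4·2
Ȟ^0: (5−5)−0=0 ⇒ 0
Ȟ^1: (6−0)−5=1 plus torsion [2] ⇒ Z ⊕ Z/2
Ȟ^2: (0−0)−0=0 ⇒ 0

Ȟ^0(U;F) ≅ 0, Ȟ^1(U;F) ≅ Z ⊕ Z/2, Ȟ^2(U;F) ≅ 0


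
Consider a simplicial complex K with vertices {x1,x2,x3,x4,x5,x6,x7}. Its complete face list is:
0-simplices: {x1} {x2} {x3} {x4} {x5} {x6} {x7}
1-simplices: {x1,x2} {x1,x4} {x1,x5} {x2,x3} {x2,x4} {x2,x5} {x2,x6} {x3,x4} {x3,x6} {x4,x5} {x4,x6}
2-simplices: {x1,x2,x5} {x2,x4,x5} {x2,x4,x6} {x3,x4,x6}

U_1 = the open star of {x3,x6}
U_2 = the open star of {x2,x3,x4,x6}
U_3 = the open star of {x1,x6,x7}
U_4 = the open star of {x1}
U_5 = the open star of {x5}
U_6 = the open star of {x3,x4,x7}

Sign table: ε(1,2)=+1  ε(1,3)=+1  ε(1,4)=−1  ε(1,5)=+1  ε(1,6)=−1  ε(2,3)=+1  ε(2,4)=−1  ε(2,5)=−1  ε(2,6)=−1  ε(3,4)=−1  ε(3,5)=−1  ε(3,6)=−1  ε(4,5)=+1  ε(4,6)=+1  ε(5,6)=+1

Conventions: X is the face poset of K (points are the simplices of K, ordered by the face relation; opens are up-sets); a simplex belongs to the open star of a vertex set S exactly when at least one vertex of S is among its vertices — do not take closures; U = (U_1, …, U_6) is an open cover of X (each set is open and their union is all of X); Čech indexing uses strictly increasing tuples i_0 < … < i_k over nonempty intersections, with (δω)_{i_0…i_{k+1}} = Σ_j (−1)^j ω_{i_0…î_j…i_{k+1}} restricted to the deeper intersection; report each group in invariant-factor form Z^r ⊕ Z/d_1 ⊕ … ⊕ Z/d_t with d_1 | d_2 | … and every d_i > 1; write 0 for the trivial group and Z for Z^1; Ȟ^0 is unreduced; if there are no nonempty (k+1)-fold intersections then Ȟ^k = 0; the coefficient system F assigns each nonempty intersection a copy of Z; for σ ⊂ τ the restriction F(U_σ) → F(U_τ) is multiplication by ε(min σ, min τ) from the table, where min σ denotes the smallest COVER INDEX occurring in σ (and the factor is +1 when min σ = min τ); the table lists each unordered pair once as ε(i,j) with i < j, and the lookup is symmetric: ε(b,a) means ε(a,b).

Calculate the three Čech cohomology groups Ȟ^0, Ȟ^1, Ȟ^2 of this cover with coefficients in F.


intersection data:
  U1={{x3},{x6},{x2,x3},{x2,x6},{x3,x4},{x3,x6},{x4,x6},{x2,x4,x6},{x3,x4,x6}} U2={{x2},{x3},{x4},{x6},{x1,x2},{x1,x4},{x2,x3},{x2,x4},{x2,x5},{x2,x6},{x3,x4},{x3,x6},{x4,x5},{x4,x6},{x1,x2,x5},{x2,x4,x5},{x2,x4,x6},{x3,x4,x6}} U3={{x1},{x6},{x7},{x1,x2},{x1,x4},{x1,x5},{x2,x6},{x3,x6},{x4,x6},{x1,x2,x5},{x2,x4,x6},{x3,x4,x6}} U4={{x1},{x1,x2},{x1,x4},{x1,x5},{x1,x2,x5}} U5={{x5},{x1,x5},{x2,x5},{x4,x5},{x1,x2,x5},{x2,x4,x5}} U6={{x3},{x4},{x7},{x1,x4},{x2,x3},{x2,x4},{x3,x4},{x3,x6},{x4,x5},{x4,x6},{x2,x4,x5},{x2,x4,x6},{x3,x4,x6}}
  U12={{x3},{x6},{x2,x3},{x2,x6},{x3,x4},{x3,x6},{x4,x6},{x2,x4,x6},{x3,x4,x6}} U13={{x6},{x2,x6},{x3,x6},{x4,x6},{x2,x4,x6},{x3,x4,x6}} U16={{x3},{x2,x3},{x3,x4},{x3,x6},{x4,x6},{x2,x4,x6},{x3,x4,x6}} U23={{x6},{x1,x2},{x1,x4},{x2,x6},{x3,x6},{x4,x6},{x1,x2,x5},{x2,x4,x6},{x3,x4,x6}} U24={{x1,x2},{x1,x4},{x1,x2,x5}} U25={{x2,x5},{x4,x5},{x1,x2,x5},{x2,x4,x5}} U26={{x3},{x4},{x1,x4},{x2,x3},{x2,x4},{x3,x4},{x3,x6},{x4,x5},{x4,x6},{x2,x4,x5},{x2,x4,x6},{x3,x4,x6}} U34={{x1},{x1,x2},{x1,x4},{x1,x5},{x1,x2,x5}} U35={{x1,x5},{x1,x2,x5}} U36={{x7},{x1,x4},{x3,x6},{x4,x6},{x2,x4,x6},{x3,x4,x6}} U45={{x1,x5},{x1,x2,x5}} U46={{x1,x4}} U56={{x4,x5},{x2,x4,x5}}
  U123={{x6},{x2,x6},{x3,x6},{x4,x6},{x2,x4,x6},{x3,x4,x6}} U126={{x3},{x2,x3},{x3,x4},{x3,x6},{x4,x6},{x2,x4,x6},{x3,x4,x6}} U136={{x3,x6},{x4,x6},{x2,x4,x6},{x3,x4,x6}} U234={{x1,x2},{x1,x4},{x1,x2,x5}} U235={{x1,x2,x5}} U236={{x1,x4},{x3,x6},{x4,x6},{x2,x4,x6},{x3,x4,x6}} U245={{x1,x2,x5}} U246={{x1,x4}} U256={{x4,x5},{x2,x4,x5}} U345={{x1,x5},{x1,x2,x5}} U346={{x1,x4}}
  U1236={{x3,x6},{x4,x6},{x2,x4,x6},{x3,x4,x6}} U2345={{x1,x2,x5}} U2346={{x1,x4}}
C dims 6,13,11,3; δ0: rk 5, SNF 1^5; δ1: rk 8, SNF 1^8; δ2: rk 3, SNF 1^3
Ȟ^0 = (6 − 5) − 0 = 1, so Ȟ^0 ≅ Z
Ȟ^1 = (13 − 8) − 5 = 0, so Ȟ^1 ≅ 0
Ȟ^2 = (11 − 3) − 8 = 0, so Ȟ^2 ≅ 0

Ȟ^0 ≅ Z; Ȟ^1 ≅ 0; Ȟ^2 ≅ 0


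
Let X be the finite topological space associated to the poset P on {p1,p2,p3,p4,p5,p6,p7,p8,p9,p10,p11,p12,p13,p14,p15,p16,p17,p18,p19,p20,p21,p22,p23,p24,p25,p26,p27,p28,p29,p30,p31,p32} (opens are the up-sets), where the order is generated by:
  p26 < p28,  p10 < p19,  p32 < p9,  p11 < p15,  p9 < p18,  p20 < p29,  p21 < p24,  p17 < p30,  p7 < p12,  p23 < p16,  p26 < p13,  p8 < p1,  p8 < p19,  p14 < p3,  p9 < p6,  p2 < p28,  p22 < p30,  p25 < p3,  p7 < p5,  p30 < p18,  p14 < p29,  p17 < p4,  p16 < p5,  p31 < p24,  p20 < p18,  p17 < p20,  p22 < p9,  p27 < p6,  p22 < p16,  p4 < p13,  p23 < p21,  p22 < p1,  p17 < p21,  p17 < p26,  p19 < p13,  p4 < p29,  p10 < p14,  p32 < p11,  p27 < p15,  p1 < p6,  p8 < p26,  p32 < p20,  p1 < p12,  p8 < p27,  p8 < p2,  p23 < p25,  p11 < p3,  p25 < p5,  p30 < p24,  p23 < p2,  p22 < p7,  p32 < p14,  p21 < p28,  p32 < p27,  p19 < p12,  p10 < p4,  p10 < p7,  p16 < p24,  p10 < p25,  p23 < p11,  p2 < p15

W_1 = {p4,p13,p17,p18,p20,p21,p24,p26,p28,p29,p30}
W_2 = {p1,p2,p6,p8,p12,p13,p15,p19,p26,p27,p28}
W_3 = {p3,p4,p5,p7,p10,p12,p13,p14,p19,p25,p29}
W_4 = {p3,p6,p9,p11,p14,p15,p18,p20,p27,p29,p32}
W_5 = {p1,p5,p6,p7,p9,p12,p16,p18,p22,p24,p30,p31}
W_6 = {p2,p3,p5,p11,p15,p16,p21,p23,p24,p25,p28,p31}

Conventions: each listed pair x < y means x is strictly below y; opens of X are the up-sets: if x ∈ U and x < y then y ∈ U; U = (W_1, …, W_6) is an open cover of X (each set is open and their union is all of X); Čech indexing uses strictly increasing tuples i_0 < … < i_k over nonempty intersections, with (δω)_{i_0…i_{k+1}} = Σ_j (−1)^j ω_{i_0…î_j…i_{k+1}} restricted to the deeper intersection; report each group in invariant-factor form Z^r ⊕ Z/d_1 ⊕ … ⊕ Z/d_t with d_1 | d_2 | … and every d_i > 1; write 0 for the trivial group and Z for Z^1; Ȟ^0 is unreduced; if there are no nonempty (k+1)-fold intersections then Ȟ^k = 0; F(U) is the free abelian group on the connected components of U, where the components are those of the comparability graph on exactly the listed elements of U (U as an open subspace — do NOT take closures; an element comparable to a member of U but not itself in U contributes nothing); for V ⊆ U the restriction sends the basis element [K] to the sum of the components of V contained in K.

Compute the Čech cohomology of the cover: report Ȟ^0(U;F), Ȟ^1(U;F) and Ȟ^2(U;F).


nonempty intersections:
  W12={p13,p26,p28} W13={p4,p13,p29} W14={p18,p20,p29} W15={p18,p24,p30} W16={p21,p24,p28} W23={p12,p13,p19} W24={p6,p15,p27} W25={p1,p6,p12} W26={p2,p15,p28} W34={p3,p14,p29} W35={p5,p7,p12} W36={p3,p5,p25} W45={p6,p9,p18} W46={p3,p11,p15} W56={p5,p16,p24,p31}
  W123={p13} W126={p28} W134={p29} W145={p18} W156={p24} W235={p12} W245={p6} W246={p15} W346={p3} W356={p5}
components per intersection:
  W1: {p4,p13,p17,p18,p20,p21,p24,p26,p28,p29,p30}
  W2: {p1,p2,p6,p8,p12,p13,p15,p19,p26,p27,p28}
  W3: {p3,p4,p5,p7,p10,p12,p13,p14,p19,p25,p29}
  W4: {p3,p6,p9,p11,p14,p15,p18,p20,p27,p29,p32}
  W5: {p1,p5,p6,p7,p9,p12,p16,p18,p22,p24,p30,p31}
  W6: {p2,p3,p5,p11,p15,p16,p21,p23,p24,p25,p28,p31}
  W12: {p13,p26,p28}
  W13: {p4,p13,p29}
  W14: {p18,p20,p29}
  W15: {p18,p24,p30}
  W16: {p21,p24,p28}
  W23: {p12,p13,p19}
  W24: {p6,p15,p27}
  W25: {p1,p6,p12}
  W26: {p2,p15,p28}
  W34: {p3,p14,p29}
  W35: {p5,p7,p12}
  W36: {p3,p5,p25}
  W45: {p6,p9,p18}
  W46: {p3,p11,p15}
  W56: {p5,p16,p24,p31}
  W123: {p13}
  W126: {p28}
  W134: {p29}
  W145: {p18}
  W156: {p24}
  W235: {p12}
  W245: {p6}
  W246: {p15}
  W346: {p3}
  W356: {p5}
C dims 6,15,10; δ0: rk 5, SNF 1^5; δ1: rk 10, SNF 1^9·2
Ȟ^0: (6−5)−0=1 ⇒ Z
Ȟ^1: (15−10)−5=0 ⇒ 0
Ȟ^2: (10−0)−10=0 plus torsion [2] ⇒ Z/2

Ȟ^0(U;F) ≅ Z, Ȟ^1(U;F) ≅ 0, Ȟ^2(U;F) ≅ Z/2


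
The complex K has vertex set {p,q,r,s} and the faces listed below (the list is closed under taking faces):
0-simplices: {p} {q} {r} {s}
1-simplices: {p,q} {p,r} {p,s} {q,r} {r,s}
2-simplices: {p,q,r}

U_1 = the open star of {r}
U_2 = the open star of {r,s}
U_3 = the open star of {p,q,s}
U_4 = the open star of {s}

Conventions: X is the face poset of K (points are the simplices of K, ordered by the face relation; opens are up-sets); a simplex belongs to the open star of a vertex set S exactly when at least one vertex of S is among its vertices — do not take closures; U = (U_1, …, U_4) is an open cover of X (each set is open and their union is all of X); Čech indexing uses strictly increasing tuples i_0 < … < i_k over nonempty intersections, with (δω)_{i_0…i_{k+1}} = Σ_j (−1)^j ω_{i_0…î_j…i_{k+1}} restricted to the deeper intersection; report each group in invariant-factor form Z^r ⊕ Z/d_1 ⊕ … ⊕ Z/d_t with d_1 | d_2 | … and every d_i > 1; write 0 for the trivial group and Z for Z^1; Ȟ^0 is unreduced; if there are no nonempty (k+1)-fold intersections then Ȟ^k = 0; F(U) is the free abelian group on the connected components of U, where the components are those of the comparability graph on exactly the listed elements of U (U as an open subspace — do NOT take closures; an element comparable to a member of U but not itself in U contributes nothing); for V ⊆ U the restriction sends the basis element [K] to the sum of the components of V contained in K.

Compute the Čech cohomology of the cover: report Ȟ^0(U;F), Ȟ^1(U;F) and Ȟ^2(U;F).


nerve of the cover:
  U1={{r},{p,r},{q,r},{r,s},{p,q,r}} U2={{r},{s},{p,r},{p,s},{q,r},{r,s},{p,q,r}} U3={{p},{q},{s},{p,q},{p,r},{p,s},{q,r},{r,s},{p,q,r}} U4={{s},{p,s},{r,s}}
  U12={{r},{p,r},{q,r},{r,s},{p,q,r}} U13={{p,r},{q,r},{r,s},{p,q,r}} U14={{r,s}} U23={{s},{p,r},{p,s},{q,r},{r,s},{p,q,r}} U24={{s},{p,s},{r,s}} U34={{s},{p,s},{r,s}}
  U123={{p,r},{q,r},{r,s},{p,q,r}} U124={{r,s}} U134={{r,s}} U234={{s},{p,s},{r,s}}
  U1234={{r,s}}
components per intersection:
  U1: {{r},{p,r},{q,r},{r,s},{p,q,r}}
  U2: {{r},{s},{p,r},{p,s},{q,r},{r,s},{p,q,r}}
  U3: {{p},{q},{s},{p,q},{p,r},{p,s},{q,r},{r,s},{p,q,r}}
  U4: {{s},{p,s},{r,s}}
  U12: {{r},{p,r},{q,r},{r,s},{p,q,r}}
  U13: {{p,r},{q,r},{p,q,r}} {{r,s}}
  U14: {{r,s}}
  U23: {{s},{p,s},{r,s}} {{p,r},{q,r},{p,q,r}}
  U24: {{s},{p,s},{r,s}}
  U34: {{s},{p,s},{r,s}}
  U123: {{p,r},{q,r},{p,q,r}} {{r,s}}
  U124: {{r,s}}
  U134: {{r,s}}
  U234: {{s},{p,s},{r,s}}
  U1234: {{r,s}}
C dims 4,8,5,1; δ0: rk 3, SNF 1^3; δ1: rk 4, SNF 1^4; δ2: rk 1, SNF 1^1
Ȟ^0 = (4 − 3) − 0 = 1, so Ȟ^0 ≅ Z
Ȟ^1 = (8 − 4) − 3 = 1, so Ȟ^1 ≅ Z
Ȟ^2 = (5 − 1) − 4 = 0, so Ȟ^2 ≅ 0

Ȟ^0 = Z, Ȟ^1 = Z, Ȟ^2 = 0


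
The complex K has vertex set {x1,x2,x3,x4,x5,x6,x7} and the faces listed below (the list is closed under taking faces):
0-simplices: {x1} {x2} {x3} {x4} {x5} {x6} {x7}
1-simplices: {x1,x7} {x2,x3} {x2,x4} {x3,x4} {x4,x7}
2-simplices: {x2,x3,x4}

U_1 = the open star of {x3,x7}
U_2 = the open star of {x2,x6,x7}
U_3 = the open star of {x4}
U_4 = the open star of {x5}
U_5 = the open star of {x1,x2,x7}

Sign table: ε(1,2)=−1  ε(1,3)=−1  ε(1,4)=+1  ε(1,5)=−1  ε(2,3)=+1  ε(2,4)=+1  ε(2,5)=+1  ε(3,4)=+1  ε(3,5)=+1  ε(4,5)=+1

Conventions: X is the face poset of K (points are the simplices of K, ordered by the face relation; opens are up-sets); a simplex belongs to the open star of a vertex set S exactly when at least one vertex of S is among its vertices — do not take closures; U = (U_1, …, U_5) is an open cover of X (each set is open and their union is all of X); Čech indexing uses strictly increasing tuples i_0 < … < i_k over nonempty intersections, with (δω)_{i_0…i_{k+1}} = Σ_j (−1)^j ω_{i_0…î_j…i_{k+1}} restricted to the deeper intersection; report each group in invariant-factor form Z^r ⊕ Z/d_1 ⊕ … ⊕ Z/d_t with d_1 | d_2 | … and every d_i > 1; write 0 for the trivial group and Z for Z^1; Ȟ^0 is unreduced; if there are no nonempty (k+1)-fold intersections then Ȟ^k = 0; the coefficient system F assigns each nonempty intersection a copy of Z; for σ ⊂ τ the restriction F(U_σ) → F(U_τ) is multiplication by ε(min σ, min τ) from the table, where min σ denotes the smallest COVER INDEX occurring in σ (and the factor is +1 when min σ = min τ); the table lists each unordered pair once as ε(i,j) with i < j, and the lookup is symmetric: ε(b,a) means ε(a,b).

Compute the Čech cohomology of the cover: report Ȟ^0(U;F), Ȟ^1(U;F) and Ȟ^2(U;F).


nerve simplices:
  U1={{x3},{x7},{x1,x7},{x2,x3},{x3,x4},{x4,x7},{x2,x3,x4}} U2={{x2},{x6},{x7},{x1,x7},{x2,x3},{x2,x4},{x4,x7},{x2,x3,x4}} U3={{x4},{x2,x4},{x3,x4},{x4,x7},{x2,x3,x4}} U4={{x5}} U5={{x1},{x2},{x7},{x1,x7},{x2,x3},{x2,x4},{x4,x7},{x2,x3,x4}}
  U12={{x7},{x1,x7},{x2,x3},{x4,x7},{x2,x3,x4}} U13={{x3,x4},{x4,x7},{x2,x3,x4}} U15={{x7},{x1,x7},{x2,x3},{x4,x7},{x2,x3,x4}} U23={{x2,x4},{x4,x7},{x2,x3,x4}} U25={{x2},{x7},{x1,x7},{x2,x3},{x2,x4},{x4,x7},{x2,x3,x4}} U35={{x2,x4},{x4,x7},{x2,x3,x4}}
  U123={{x4,x7},{x2,x3,x4}} U125={{x7},{x1,x7},{x2,x3},{x4,x7},{x2,x3,x4}} U135={{x4,x7},{x2,x3,x4}} U235={{x2,x4},{x4,x7},{x2,x3,x4}}
  U1235={{x4,x7},{x2,x3,x4}}
C dims 5,6,4,1; δ0: rk 3, SNF 1^3; δ1: rk 3, SNF 1^3; δ2: rk 1, SNF 1^1
degree 0: 5−3−0 = 2 → Ȟ^0 ≅ Z^2
degree 1: 6−3−3 = 0 → Ȟ^1 ≅ 0
degree 2: 4−1−3 = 0 → Ȟ^2 ≅ 0

Ȟ^0 ≅ Z^2,  Ȟ^1 ≅ 0,  Ȟ^2 ≅ 0
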